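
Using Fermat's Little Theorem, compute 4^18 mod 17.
By Fermat: 4^{16} ≡ 1 (mod 17). So 4^{18} = 4^{16} · 4^{2} ≡ 4^{2} ≡ 16 (mod 17)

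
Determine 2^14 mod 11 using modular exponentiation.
Using Fermat: 2^{10} ≡ 1 mod 11. 14 ≡ 4 mod 10. So 2^{14} ≡ 2^{4} ≡ 5 mod 11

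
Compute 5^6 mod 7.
Using Fermat: 5^{6} ≡ 1 (mod 7). 6 ≡ 0 (mod 6). So 5^{6} ≡ 5^{0} ≡ 1 (mod 7)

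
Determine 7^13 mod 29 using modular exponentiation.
By repeated squaring (mod 29): 7^{1}≡7, 7^{2}≡20, 7^{4}≡23, 7^{8}≡7. Then 7^{13} = 7^{8+4+1} ≡ 7 × 23 × 7 ≡ 25 (mod 29)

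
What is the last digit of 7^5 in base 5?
Using Fermat: 7^{4} ≡ 1 (mod 5). 5 ≡ 1 (mod 4). So 7^{5} ≡ 7^{1} ≡ 2 (mod 5)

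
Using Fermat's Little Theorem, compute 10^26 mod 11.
By Fermat: 10^{10} ≡ 1 mod 11. 26 = 2×10 + 6. So 10^{26} ≡ 10^{6} ≡ 1 mod 11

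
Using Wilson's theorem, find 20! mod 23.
(22)! = (20)! × (21) × (22) ≡ -1 mod 23. So (20)! ≡ -1 × [(22)(21)]^(-1) ≡ 11 mod 23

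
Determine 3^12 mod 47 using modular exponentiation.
By repeated squaring mod 47: 3^{1}≡3, 3^{2}≡9, 3^{4}≡34, 3^{8}≡28. Then 3^{12} = 3^{8+4} ≡ 28 × 34 ≡ 12 mod 47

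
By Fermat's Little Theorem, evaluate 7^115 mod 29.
By Fermat: 7^{28} ≡ 1 (mod 29). 115 = 4×28 + 3. So 7^{115} ≡ 7^{3} ≡ 24 (mod 29)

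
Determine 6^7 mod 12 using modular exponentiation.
By repeated squaring (mod 12): 6^{1}≡6, 6^{2}≡0, 6^{4}≡0. Then 6^{7} = 6^{4+2+1} ≡ 0 × 0 × 6 ≡ 0 (mod 12)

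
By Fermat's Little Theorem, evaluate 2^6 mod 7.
By Fermat's Little Theorem, 2^{6} ≡ 1 (mod 7) since 7 is prime and gcd(2, 7) = 1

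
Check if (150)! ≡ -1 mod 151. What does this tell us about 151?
(150)! mod 151 = 150. Since this equals -1 mod 151, Wilson confirms 151 is prime.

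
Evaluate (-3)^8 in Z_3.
By repeated squaring (mod 3): (-3)^{1}≡0, (-3)^{2}≡0, (-3)^{4}≡0, (-3)^{8}≡0. So (-3)^{8} ≡ 0 (mod 3)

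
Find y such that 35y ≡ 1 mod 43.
Since 43 is prime, by Fermat 35^(-1) ≡ 35^{41} ≡ 16 mod 43. Verify: 35 × 16 = 560 ≡ 1 mod 43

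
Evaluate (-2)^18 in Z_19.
Using Fermat: (-2)^{18} ≡ 1 mod 19. 18 ≡ 0 mod 18. So (-2)^{18} ≡ (-2)^{0} ≡ 1 mod 19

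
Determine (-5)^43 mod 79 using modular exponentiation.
By repeated squaring mod 79: (-5)^{1}≡74, (-5)^{2}≡25, (-5)^{4}≡72, (-5)^{8}≡49, (-5)^{16}≡31, (-5)^{32}≡13. Then (-5)^{43} = (-5)^{32+8+2+1} ≡ 13 × 49 × 25 × 74 ≡ 7 mod 79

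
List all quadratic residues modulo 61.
QRs mod 61: {1, 3, 4, 5, 9, 12, 13, 14, 15, 16, 19, 20, 22, 25, 27, 34, 36, 39, 41, 42, 45, 46, 47, 48, 49, 52, 56, 57, 58, 60}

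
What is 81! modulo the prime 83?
(82)! = (81)! × (82) ≡ -1 (mod 83). So (81)! ≡ -1 × (82)^(-1) ≡ (-1)×(-1) = 1 (mod 83)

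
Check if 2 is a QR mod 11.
By Euler's criterion: 2^{5} ≡ 10 (mod 11). Since this equals -1 (≡ 10), 2 is not a QR.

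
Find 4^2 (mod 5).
4^{2} = 16 ≡ 1 (mod 5)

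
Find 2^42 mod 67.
By repeated squaring mod 67: 2^{1}≡2, 2^{2}≡4, 2^{4}≡16, 2^{8}≡55, 2^{16}≡10, 2^{32}≡33. Then 2^{42} = 2^{32+8+2} ≡ 33 × 55 × 4 ≡ 24 mod 67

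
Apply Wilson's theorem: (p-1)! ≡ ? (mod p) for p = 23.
By Wilson's theorem, (22)! ≡ -1 ≡ 22 mod 23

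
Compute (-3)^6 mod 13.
By repeated squaring (mod 13): (-3)^{1}≡10, (-3)^{2}≡9, (-3)^{4}≡3. Then (-3)^{6} = (-3)^{4+2} ≡ 3 × 9 ≡ 1 (mod 13)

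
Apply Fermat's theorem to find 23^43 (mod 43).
By Fermat: 23^{42} ≡ 1 (mod 43). So 23^{43} = 23^{42} · 23^{1} ≡ 23^{1} ≡ 23 (mod 43)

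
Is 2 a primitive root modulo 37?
ord_37(2) divides 36. For each prime q|36: 2^{18}≡36, 2^{12}≡26, none ≡ 1. So 2 has order 36 and is a primitive root mod 37.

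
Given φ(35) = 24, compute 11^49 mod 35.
By Euler: 11^{24} ≡ 1 mod 35 since gcd(11, 35) = 1. 49 = 2×24 + 1. So 11^{49} ≡ 11^{1} ≡ 11 mod 35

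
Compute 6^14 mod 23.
By repeated squaring mod 23: 6^{1}≡6, 6^{2}≡13, 6^{4}≡8, 6^{8}≡18. Then 6^{14} = 6^{8+4+2} ≡ 18 × 8 × 13 ≡ 9 mod 23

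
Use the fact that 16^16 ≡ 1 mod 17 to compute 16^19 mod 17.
By Fermat: 16^{16} ≡ 1 mod 17. So 16^{19} = 16^{16} · 16^{3} ≡ 16^{3} ≡ 16 mod 17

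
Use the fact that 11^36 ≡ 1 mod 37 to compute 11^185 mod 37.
By Fermat: 11^{36} ≡ 1 mod 37. 185 ≡ 5 mod 36. So 11^{185} ≡ 11^{5} ≡ 27 mod 37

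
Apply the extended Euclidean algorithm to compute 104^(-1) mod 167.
Extended GCD: 104(53) + 167(-33) = 1. So 104^(-1) ≡ 53 (mod 167). Verify: 104 × 53 = 5512 ≡ 1 (mod 167)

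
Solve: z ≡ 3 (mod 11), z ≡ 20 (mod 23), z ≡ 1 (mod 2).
M = 11 × 23 × 2 = 506. M₁ = 46, y₁ ≡ 6 (mod 11). M₂ = 22, y₂ ≡ 22 (mod 23). M₃ = 253, y₃ ≡ 1 (mod 2). z = 3×46×6 + 20×22×22 + 1×253×1 ≡ 135 (mod 506)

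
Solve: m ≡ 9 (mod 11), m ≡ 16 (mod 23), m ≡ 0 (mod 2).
M = 11 × 23 × 2 = 506. M₁ = 46, y₁ ≡ 6 (mod 11). M₂ = 22, y₂ ≡ 22 (mod 23). M₃ = 253, y₃ ≡ 1 (mod 2). m = 9×46×6 + 16×22×22 + 0×253×1 ≡ 108 (mod 506)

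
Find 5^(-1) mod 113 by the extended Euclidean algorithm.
Extended GCD: 5(-45) + 113(2) = 1. So 5^(-1) ≡ -45 ≡ 68 mod 113. Verify: 5 × 68 = 340 ≡ 1 mod 113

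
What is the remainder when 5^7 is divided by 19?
By repeated squaring mod 19: 5^{1}≡5, 5^{2}≡6, 5^{4}≡17. Then 5^{7} = 5^{4+2+1} ≡ 17 × 6 × 5 ≡ 16 mod 19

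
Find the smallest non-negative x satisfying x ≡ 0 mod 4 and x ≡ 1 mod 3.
M = 4 × 3 = 12. M₁ = 3, y₁ ≡ 3 mod 4. M₂ = 4, y₂ ≡ 1 mod 3. x = 0×3×3 + 1×4×1 ≡ 4 mod 12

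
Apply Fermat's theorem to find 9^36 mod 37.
By Fermat's Little Theorem, 9^{36} ≡ 1 mod 37 since 37 is prime and gcd(9, 37) = 1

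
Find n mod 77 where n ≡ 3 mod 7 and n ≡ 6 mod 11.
M = 7 × 11 = 77. M₁ = 11, y₁ ≡ 2 mod 7. M₂ = 7, y₂ ≡ 8 mod 11. n = 3×11×2 + 6×7×8 ≡ 17 mod 77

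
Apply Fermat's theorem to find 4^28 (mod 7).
By Fermat: 4^{6} ≡ 1 (mod 7). 28 = 4×6 + 4. So 4^{28} ≡ 4^{4} ≡ 4 (mod 7)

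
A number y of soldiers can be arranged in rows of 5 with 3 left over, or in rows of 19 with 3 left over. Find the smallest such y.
M = 5 × 19 = 95. M₁ = 19, y₁ ≡ 4 (mod 5). M₂ = 5, y₂ ≡ 4 (mod 19). y = 3×19×4 + 3×5×4 ≡ 3 (mod 95)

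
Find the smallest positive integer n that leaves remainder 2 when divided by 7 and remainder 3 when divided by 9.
M = 7 × 9 = 63. M₁ = 9, y₁ ≡ 4 mod 7. M₂ = 7, y₂ ≡ 4 mod 9. n = 2×9×4 + 3×7×4 ≡ 30 mod 63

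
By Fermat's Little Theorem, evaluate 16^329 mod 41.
By Fermat: 16^{40} ≡ 1 (mod 41). 329 ≡ 9 (mod 40). So 16^{329} ≡ 16^{9} ≡ 18 (mod 41)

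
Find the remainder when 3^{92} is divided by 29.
By Fermat: 3^{28} ≡ 1 mod 29. 92 = 3×28 + 8. So 3^{92} ≡ 3^{8} ≡ 7 mod 29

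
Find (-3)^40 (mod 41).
Using Fermat: (-3)^{40} ≡ 1 (mod 41). 40 ≡ 0 (mod 40). So (-3)^{40} ≡ (-3)^{0} ≡ 1 (mod 41)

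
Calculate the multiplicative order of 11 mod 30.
Powers of 11 mod 30: 11^1≡11, 11^2≡1. So the order of 11 is 2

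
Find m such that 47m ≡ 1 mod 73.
Since 73 is prime, by Fermat 47^(-1) ≡ 47^{71} ≡ 14 mod 73. Verify: 47 × 14 = 658 ≡ 1 mod 73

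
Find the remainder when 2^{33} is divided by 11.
By Fermat: 2^{10} ≡ 1 mod 11. 33 = 3×10 + 3. So 2^{33} ≡ 2^{3} ≡ 8 mod 11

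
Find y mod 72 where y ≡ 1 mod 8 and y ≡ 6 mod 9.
M = 8 × 9 = 72. M₁ = 9, y₁ ≡ 1 mod 8. M₂ = 8, y₂ ≡ 8 mod 9. y = 1×9×1 + 6×8×8 ≡ 33 mod 72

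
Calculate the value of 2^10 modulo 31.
By repeated squaring (mod 31): 2^{1}≡2, 2^{2}≡4, 2^{4}≡16, 2^{8}≡8. Then 2^{10} = 2^{8+2} ≡ 8 × 4 ≡ 1 (mod 31)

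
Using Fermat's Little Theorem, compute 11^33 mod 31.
By Fermat: 11^{30} ≡ 1 (mod 31). So 11^{33} = 11^{30} · 11^{3} ≡ 11^{3} ≡ 29 (mod 31)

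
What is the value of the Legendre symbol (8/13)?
(8/13) = 8^{6} mod 13 = -1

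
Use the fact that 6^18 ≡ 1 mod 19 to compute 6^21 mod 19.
By Fermat: 6^{18} ≡ 1 mod 19. So 6^{21} = 6^{18} · 6^{3} ≡ 6^{3} ≡ 7 mod 19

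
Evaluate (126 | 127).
(126/127) = 126^{63} mod 127 = -1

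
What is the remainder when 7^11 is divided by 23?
By repeated squaring mod 23: 7^{1}≡7, 7^{2}≡3, 7^{4}≡9, 7^{8}≡12. Then 7^{11} = 7^{8+2+1} ≡ 12 × 3 × 7 ≡ 22 mod 23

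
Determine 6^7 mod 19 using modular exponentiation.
By repeated squaring mod 19: 6^{1}≡6, 6^{2}≡17, 6^{4}≡4. Then 6^{7} = 6^{4+2+1} ≡ 4 × 17 × 6 ≡ 9 mod 19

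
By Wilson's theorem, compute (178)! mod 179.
By Wilson's theorem, (178)! ≡ -1 ≡ 178 mod 179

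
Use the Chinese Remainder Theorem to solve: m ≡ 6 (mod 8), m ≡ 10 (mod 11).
M = 8 × 11 = 88. M₁ = 11, y₁ ≡ 3 (mod 8). M₂ = 8, y₂ ≡ 7 (mod 11). m = 6×11×3 + 10×8×7 ≡ 54 (mod 88)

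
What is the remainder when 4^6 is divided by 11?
By repeated squaring mod 11: 4^{1}≡4, 4^{2}≡5, 4^{4}≡3. Then 4^{6} = 4^{4+2} ≡ 3 × 5 ≡ 4 mod 11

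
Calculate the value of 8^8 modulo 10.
By repeated squaring (mod 10): 8^{1}≡8, 8^{2}≡4, 8^{4}≡6, 8^{8}≡6. So 8^{8} ≡ 6 (mod 10)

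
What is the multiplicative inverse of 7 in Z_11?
Since 11 is prime, by Fermat 7^(-1) ≡ 7^{9} ≡ 8 mod 11. Verify: 7 × 8 = 56 ≡ 1 mod 11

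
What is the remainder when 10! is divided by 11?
By Wilson's theorem, (10)! ≡ -1 ≡ 10 mod 11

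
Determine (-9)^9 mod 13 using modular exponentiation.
By repeated squaring mod 13: (-9)^{1}≡4, (-9)^{2}≡3, (-9)^{4}≡9, (-9)^{8}≡3. Then (-9)^{9} = (-9)^{8+1} ≡ 3 × 4 ≡ 12 mod 13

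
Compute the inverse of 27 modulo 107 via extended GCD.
Extended GCD: 27(4) + 107(-1) = 1. So 27^(-1) ≡ 4 (mod 107). Verify: 27 × 4 = 108 ≡ 1 (mod 107)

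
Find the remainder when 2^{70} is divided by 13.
By Fermat: 2^{12} ≡ 1 mod 13. 70 = 5×12 + 10. So 2^{70} ≡ 2^{10} ≡ 10 mod 13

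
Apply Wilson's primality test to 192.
(191)! mod 192 = 0. Since 0 ≢ -1 mod 192, 192 is not prime.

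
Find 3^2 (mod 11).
3^{2} = 9 ≡ 9 (mod 11)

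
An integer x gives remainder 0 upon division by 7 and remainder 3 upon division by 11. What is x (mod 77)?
M = 7 × 11 = 77. M₁ = 11, y₁ ≡ 2 (mod 7). M₂ = 7, y₂ ≡ 8 (mod 11). x = 0×11×2 + 3×7×8 ≡ 14 (mod 77)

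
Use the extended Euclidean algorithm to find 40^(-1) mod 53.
Extended GCD: 40(4) + 53(-3) = 1. So 40^(-1) ≡ 4 (mod 53). Verify: 40 × 4 = 160 ≡ 1 (mod 53)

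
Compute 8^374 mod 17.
Using Fermat: 8^{16} ≡ 1 (mod 17). 374 ≡ 6 (mod 16). So 8^{374} ≡ 8^{6} ≡ 4 (mod 17)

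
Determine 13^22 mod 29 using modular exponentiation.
By repeated squaring mod 29: 13^{1}≡13, 13^{2}≡24, 13^{4}≡25, 13^{8}≡16, 13^{16}≡24. Then 13^{22} = 13^{16+4+2} ≡ 24 × 25 × 24 ≡ 16 mod 29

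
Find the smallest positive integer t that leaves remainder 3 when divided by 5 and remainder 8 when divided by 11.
M = 5 × 11 = 55. M₁ = 11, y₁ ≡ 1 (mod 5). M₂ = 5, y₂ ≡ 9 (mod 11). t = 3×11×1 + 8×5×9 ≡ 8 (mod 55)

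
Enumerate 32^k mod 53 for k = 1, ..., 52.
32^1, 32^2, ..., 32^{52} mod 53: [32, 17, 14, 24, 26, 37, 18, 46, 41, 40, 8, 44, 30, 6, 33, 49, 31, 38, 50, 10, 2, 11, 34, 28, 48, 52, 21, 36, 39, 29, 27, 16, 35, 7, 12, 13, 45, 9, 23, 47, 20, 4, 22, 15, 3, 43, 51, 42, 19, 25, 5, 1]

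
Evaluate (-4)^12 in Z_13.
Using Fermat: (-4)^{12} ≡ 1 (mod 13). 12 ≡ 0 (mod 12). So (-4)^{12} ≡ (-4)^{0} ≡ 1 (mod 13)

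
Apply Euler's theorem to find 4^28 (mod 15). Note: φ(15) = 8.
By Euler: 4^{8} ≡ 1 (mod 15) since gcd(4, 15) = 1. 28 = 3×8 + 4. So 4^{28} ≡ 4^{4} ≡ 1 (mod 15)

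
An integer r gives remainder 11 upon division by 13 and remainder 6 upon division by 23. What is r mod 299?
M = 13 × 23 = 299. M₁ = 23, y₁ ≡ 4 mod 13. M₂ = 13, y₂ ≡ 16 mod 23. r = 11×23×4 + 6×13×16 ≡ 167 mod 299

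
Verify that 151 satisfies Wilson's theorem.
(150)! mod 151 = 150. Since this equals -1 (mod 151), Wilson confirms 151 is prime.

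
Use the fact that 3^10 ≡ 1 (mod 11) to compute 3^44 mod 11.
By Fermat: 3^{10} ≡ 1 (mod 11). 44 = 4×10 + 4. So 3^{44} ≡ 3^{4} ≡ 4 (mod 11)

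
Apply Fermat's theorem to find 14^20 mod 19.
By Fermat: 14^{18} ≡ 1 mod 19. So 14^{20} = 14^{18} · 14^{2} ≡ 14^{2} ≡ 6 mod 19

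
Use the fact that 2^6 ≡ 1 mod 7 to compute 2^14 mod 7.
By Fermat: 2^{6} ≡ 1 mod 7. 14 = 2×6 + 2. So 2^{14} ≡ 2^{2} ≡ 4 mod 7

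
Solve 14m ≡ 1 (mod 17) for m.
Since 17 is prime, by Fermat 14^(-1) ≡ 14^{15} ≡ 11 (mod 17). Verify: 14 × 11 = 154 ≡ 1 (mod 17)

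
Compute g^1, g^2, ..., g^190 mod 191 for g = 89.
89^1, 89^2, ..., 89^{190} mod 191: [89, 90, 179, 78, 66, 144, 19, 163, 182, 154, 145, 108, 62, 170, 41, 20, 61, 81, 142, 32, 174, 15, 189, 13, 11, 24, 35, 59, 94, 153, 56, 18, 74, 92, 166, 67, 42, 109, 151, 69, 29, 98, 127, 34, 161, 4, 165, 169, 143, 121, 73, 3, 76, 79, 155, 43, 7, 50, 57, 107, 164, 80, 53, 133, 186, 128, 123, 60, 183, 52, 44, 96, 140, 45, 185, 39, 33, 72, 105, 177, 91, 77, 168, 54, 31, 85, 116, 10, 126, 136, 71, 16, 87, 103, 190, 102, 101, 12, 113, 125, 47, 172, 28, 9, 37, 46, 83, 129, 21, 150, 171, 130, 110, 49, 159, 17, 176, 2, 178, 180, 167, 156, 132, 97, 38, 135, 173, 117, 99, 25, 124, 149, 82, 40, 122, 162, 93, 64, 157, 30, 187, 26, 22, 48, 70, 118, 188, 115, 112, 36, 148, 184, 141, 134, 84, 27, 111, 138, 58, 5, 63, 68, 131, 8, 139, 147, 95, 51, 146, 6, 152, 158, 119, 86, 14, 100, 114, 23, 137, 160, 106, 75, 181, 65, 55, 120, 175, 104, 88, 1]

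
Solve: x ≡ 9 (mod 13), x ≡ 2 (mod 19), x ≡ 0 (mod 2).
M = 13 × 19 × 2 = 494. M₁ = 38, y₁ ≡ 12 (mod 13). M₂ = 26, y₂ ≡ 11 (mod 19). M₃ = 247, y₃ ≡ 1 (mod 2). x = 9×38×12 + 2×26×11 + 0×247×1 ≡ 230 (mod 494)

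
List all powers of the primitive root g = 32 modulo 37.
32^1, 32^2, ..., 32^{36} mod 37: [32, 25, 23, 33, 20, 11, 19, 16, 31, 30, 35, 10, 24, 28, 8, 34, 15, 36, 5, 12, 14, 4, 17, 26, 18, 21, 6, 7, 2, 27, 13, 9, 29, 3, 22, 1]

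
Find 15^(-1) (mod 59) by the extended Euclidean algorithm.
Extended GCD: 15(4) + 59(-1) = 1. So 15^(-1) ≡ 4 (mod 59). Verify: 15 × 4 = 60 ≡ 1 (mod 59)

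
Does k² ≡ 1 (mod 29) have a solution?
By Euler's criterion: 1^{14} ≡ 1 (mod 29). Since this equals 1, 1 is a QR.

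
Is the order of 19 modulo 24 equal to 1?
Powers of 19 mod 24: 19^1≡19, 19^2≡1. 19^1≡19≢1, so ord ≠ 1. No, the actual order is 2.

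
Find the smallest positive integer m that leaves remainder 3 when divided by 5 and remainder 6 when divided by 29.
M = 5 × 29 = 145. M₁ = 29, y₁ ≡ 4 (mod 5). M₂ = 5, y₂ ≡ 6 (mod 29). m = 3×29×4 + 6×5×6 ≡ 93 (mod 145)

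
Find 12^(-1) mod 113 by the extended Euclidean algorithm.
Extended GCD: 12(-47) + 113(5) = 1. So 12^(-1) ≡ -47 ≡ 66 mod 113. Verify: 12 × 66 = 792 ≡ 1 mod 113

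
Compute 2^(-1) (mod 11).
Since 11 is prime, by Fermat 2^(-1) ≡ 2^{9} ≡ 6 (mod 11). Verify: 2 × 6 = 12 ≡ 1 (mod 11)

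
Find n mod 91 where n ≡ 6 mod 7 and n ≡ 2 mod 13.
M = 7 × 13 = 91. M₁ = 13, y₁ ≡ 6 mod 7. M₂ = 7, y₂ ≡ 2 mod 13. n = 6×13×6 + 2×7×2 ≡ 41 mod 91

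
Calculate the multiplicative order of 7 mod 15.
Powers of 7 mod 15: 7^1≡7, 7^2≡4, 7^3≡13, 7^4≡1. ord_15(7) = 4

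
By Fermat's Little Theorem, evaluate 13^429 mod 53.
By Fermat: 13^{52} ≡ 1 (mod 53). 429 ≡ 13 (mod 52). So 13^{429} ≡ 13^{13} ≡ 1 (mod 53)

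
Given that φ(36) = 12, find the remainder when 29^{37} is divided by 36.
By Euler: 29^{12} ≡ 1 (mod 36) since gcd(29, 36) = 1. 37 = 3×12 + 1. So 29^{37} ≡ 29^{1} ≡ 29 (mod 36)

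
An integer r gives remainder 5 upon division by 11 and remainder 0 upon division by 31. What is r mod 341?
M = 11 × 31 = 341. M₁ = 31, y₁ ≡ 5 mod 11. M₂ = 11, y₂ ≡ 17 mod 31. r = 5×31×5 + 0×11×17 ≡ 93 mod 341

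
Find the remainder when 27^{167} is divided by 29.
By Fermat: 27^{28} ≡ 1 mod 29. 167 = 5×28 + 27. So 27^{167} ≡ 27^{27} ≡ 14 mod 29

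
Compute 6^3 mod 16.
6^{3} = 216 ≡ 8 (mod 16)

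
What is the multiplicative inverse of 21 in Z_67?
Since 67 is prime, by Fermat 21^(-1) ≡ 21^{65} ≡ 16 (mod 67). Verify: 21 × 16 = 336 ≡ 1 (mod 67)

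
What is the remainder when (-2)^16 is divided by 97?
By repeated squaring mod 97: (-2)^{1}≡95, (-2)^{2}≡4, (-2)^{4}≡16, (-2)^{8}≡62, (-2)^{16}≡61. So (-2)^{16} ≡ 61 mod 97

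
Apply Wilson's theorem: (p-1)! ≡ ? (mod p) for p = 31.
By Wilson's theorem, (30)! ≡ -1 ≡ 30 (mod 31)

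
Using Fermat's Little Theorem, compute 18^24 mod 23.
By Fermat: 18^{22} ≡ 1 mod 23. So 18^{24} = 18^{22} · 18^{2} ≡ 18^{2} ≡ 2 mod 23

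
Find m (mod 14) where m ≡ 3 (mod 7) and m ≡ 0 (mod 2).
M = 7 × 2 = 14. M₁ = 2, y₁ ≡ 4 (mod 7). M₂ = 7, y₂ ≡ 1 (mod 2). m = 3×2×4 + 0×7×1 ≡ 10 (mod 14)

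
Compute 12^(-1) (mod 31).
Since 31 is prime, by Fermat 12^(-1) ≡ 12^{29} ≡ 13 (mod 31). Verify: 12 × 13 = 156 ≡ 1 (mod 31)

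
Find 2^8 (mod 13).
By repeated squaring (mod 13): 2^{1}≡2, 2^{2}≡4, 2^{4}≡3, 2^{8}≡9. So 2^{8} ≡ 9 (mod 13)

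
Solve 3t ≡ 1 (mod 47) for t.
Since 47 is prime, by Fermat 3^(-1) ≡ 3^{45} ≡ 16 (mod 47). Verify: 3 × 16 = 48 ≡ 1 (mod 47)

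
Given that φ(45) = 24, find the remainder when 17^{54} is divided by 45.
By Euler: 17^{24} ≡ 1 mod 45 since gcd(17, 45) = 1. 54 = 2×24 + 6. So 17^{54} ≡ 17^{6} ≡ 19 mod 45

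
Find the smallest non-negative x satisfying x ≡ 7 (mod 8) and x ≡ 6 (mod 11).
M = 8 × 11 = 88. M₁ = 11, y₁ ≡ 3 (mod 8). M₂ = 8, y₂ ≡ 7 (mod 11). x = 7×11×3 + 6×8×7 ≡ 39 (mod 88)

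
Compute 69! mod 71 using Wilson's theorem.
(70)! = (69)! × (70) ≡ -1 mod 71. So (69)! ≡ -1 × (70)^(-1) ≡ (-1)×(-1) = 1 mod 71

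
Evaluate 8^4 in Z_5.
8^{4} = 4096 ≡ 1 (mod 5)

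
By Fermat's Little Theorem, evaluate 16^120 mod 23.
By Fermat: 16^{22} ≡ 1 (mod 23). 120 = 5×22 + 10. So 16^{120} ≡ 16^{10} ≡ 13 (mod 23)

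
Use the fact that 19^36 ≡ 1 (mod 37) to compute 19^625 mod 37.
By Fermat: 19^{36} ≡ 1 (mod 37). 625 ≡ 13 (mod 36). So 19^{625} ≡ 19^{13} ≡ 5 (mod 37)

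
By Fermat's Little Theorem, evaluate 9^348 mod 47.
By Fermat: 9^{46} ≡ 1 mod 47. 348 ≡ 26 mod 46. So 9^{348} ≡ 9^{26} ≡ 24 mod 47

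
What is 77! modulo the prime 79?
(78)! = (77)! × (78) ≡ -1 (mod 79). So (77)! ≡ -1 × (78)^(-1) ≡ (-1)×(-1) = 1 (mod 79)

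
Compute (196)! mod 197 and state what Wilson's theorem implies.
(196)! mod 197 = 196. Since this equals -1 (mod 197), Wilson confirms 197 is prime.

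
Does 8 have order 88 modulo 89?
8^{11} ≡ 1 (mod 89) and 11 < 88, so ord_89(8) = 11 ≠ 88 and 8 is not a primitive root.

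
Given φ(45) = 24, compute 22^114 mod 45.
By Euler: 22^{24} ≡ 1 (mod 45) since gcd(22, 45) = 1. 114 = 4×24 + 18. So 22^{114} ≡ 22^{18} ≡ 19 (mod 45)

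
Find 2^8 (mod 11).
By repeated squaring (mod 11): 2^{1}≡2, 2^{2}≡4, 2^{4}≡5, 2^{8}≡3. So 2^{8} ≡ 3 (mod 11)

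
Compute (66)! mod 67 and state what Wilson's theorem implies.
(66)! mod 67 = 66. Since this equals -1 (mod 67), Wilson confirms 67 is prime.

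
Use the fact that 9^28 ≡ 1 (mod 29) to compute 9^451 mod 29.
By Fermat: 9^{28} ≡ 1 (mod 29). 451 ≡ 3 (mod 28). So 9^{451} ≡ 9^{3} ≡ 4 (mod 29)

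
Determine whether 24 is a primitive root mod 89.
ord_89(24) divides 88. For each prime q|88: 24^{44}≡88, 24^{8}≡78, none ≡ 1. So 24 has order 88 and is a primitive root mod 89.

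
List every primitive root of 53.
There are φ(52) = 24 primitive roots mod 53: {2, 3, 5, 8, 12, 14, 18, 19, 20, 21, 22, 26, 27, 31, 32, 33, 34, 35, 39, 41, 45, 48, 50, 51}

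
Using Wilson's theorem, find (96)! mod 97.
By Wilson's theorem, (96)! ≡ -1 ≡ 96 mod 97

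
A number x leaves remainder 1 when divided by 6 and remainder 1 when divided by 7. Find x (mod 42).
M = 6 × 7 = 42. M₁ = 7, y₁ ≡ 1 (mod 6). M₂ = 6, y₂ ≡ 6 (mod 7). x = 1×7×1 + 1×6×6 ≡ 1 (mod 42)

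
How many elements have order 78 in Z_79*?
Number of primitive roots mod 79 = φ(p-1) = φ(78) = 24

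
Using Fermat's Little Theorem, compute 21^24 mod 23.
By Fermat: 21^{22} ≡ 1 (mod 23). So 21^{24} = 21^{22} · 21^{2} ≡ 21^{2} ≡ 4 (mod 23)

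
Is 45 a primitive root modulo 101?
45^{50} ≡ 1 (mod 101) and 50 < 100, so ord_101(45) = 50 ≠ 100 and 45 is not a primitive root.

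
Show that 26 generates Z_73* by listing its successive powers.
26^1, 26^2, ..., 26^{72} mod 73: [26, 19, 56, 69, 42, 70, 68, 16, 51, 12, 20, 9, 15, 25, 66, 37, 13, 46, 28, 71, 21, 35, 34, 8, 62, 6, 10, 41, 44, 49, 33, 55, 43, 23, 14, 72, 47, 54, 17, 4, 31, 3, 5, 57, 22, 61, 53, 64, 58, 48, 7, 36, 60, 27, 45, 2, 52, 38, 39, 65, 11, 67, 63, 32, 29, 24, 40, 18, 30, 50, 59, 1]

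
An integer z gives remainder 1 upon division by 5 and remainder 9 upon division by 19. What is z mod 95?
M = 5 × 19 = 95. M₁ = 19, y₁ ≡ 4 mod 5. M₂ = 5, y₂ ≡ 4 mod 19. z = 1×19×4 + 9×5×4 ≡ 66 mod 95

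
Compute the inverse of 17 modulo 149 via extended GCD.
Extended GCD: 17(-35) + 149(4) = 1. So 17^(-1) ≡ -35 ≡ 114 mod 149. Verify: 17 × 114 = 1938 ≡ 1 mod 149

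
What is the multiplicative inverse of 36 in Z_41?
Since 41 is prime, by Fermat 36^(-1) ≡ 36^{39} ≡ 8 mod 41. Verify: 36 × 8 = 288 ≡ 1 mod 41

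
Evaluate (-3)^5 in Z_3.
By repeated squaring mod 3: (-3)^{1}≡0, (-3)^{2}≡0, (-3)^{4}≡0. Then (-3)^{5} = (-3)^{4+1} ≡ 0 × 0 ≡ 0 mod 3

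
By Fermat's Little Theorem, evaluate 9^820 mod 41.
By Fermat: 9^{40} ≡ 1 mod 41. 820 ≡ 20 mod 40. So 9^{820} ≡ 9^{20} ≡ 1 mod 41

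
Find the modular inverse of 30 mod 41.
Since 41 is prime, by Fermat 30^(-1) ≡ 30^{39} ≡ 26 (mod 41). Verify: 30 × 26 = 780 ≡ 1 (mod 41)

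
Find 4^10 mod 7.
Using Fermat: 4^{6} ≡ 1 mod 7. 10 ≡ 4 mod 6. So 4^{10} ≡ 4^{4} ≡ 4 mod 7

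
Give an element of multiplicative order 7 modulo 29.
7 has order 7 mod 29 since 7^{7} ≡ 1 mod 29 and no smaller power works.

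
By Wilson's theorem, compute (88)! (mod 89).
By Wilson's theorem, (88)! ≡ -1 ≡ 88 (mod 89)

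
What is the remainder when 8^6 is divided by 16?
By repeated squaring mod 16: 8^{1}≡8, 8^{2}≡0, 8^{4}≡0. Then 8^{6} = 8^{4+2} ≡ 0 × 0 ≡ 0 mod 16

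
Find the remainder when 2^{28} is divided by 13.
By Fermat: 2^{12} ≡ 1 (mod 13). 28 = 2×12 + 4. So 2^{28} ≡ 2^{4} ≡ 3 (mod 13)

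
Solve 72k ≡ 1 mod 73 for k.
Since 73 is prime, by Fermat 72^(-1) ≡ 72^{71} ≡ 72 mod 73. Verify: 72 × 72 = 5184 ≡ 1 mod 73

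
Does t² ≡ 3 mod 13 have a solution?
By Euler's criterion: 3^{6} ≡ 1 mod 13. Since this equals 1, 3 is a QR.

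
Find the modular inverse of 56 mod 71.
Since 71 is prime, by Fermat 56^(-1) ≡ 56^{69} ≡ 52 mod 71. Verify: 56 × 52 = 2912 ≡ 1 mod 71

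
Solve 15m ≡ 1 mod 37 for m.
Since 37 is prime, by Fermat 15^(-1) ≡ 15^{35} ≡ 5 mod 37. Verify: 15 × 5 = 75 ≡ 1 mod 37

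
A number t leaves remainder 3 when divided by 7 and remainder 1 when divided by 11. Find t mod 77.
M = 7 × 11 = 77. M₁ = 11, y₁ ≡ 2 mod 7. M₂ = 7, y₂ ≡ 8 mod 11. t = 3×11×2 + 1×7×8 ≡ 45 mod 77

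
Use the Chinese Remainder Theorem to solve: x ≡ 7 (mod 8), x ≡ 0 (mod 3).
M = 8 × 3 = 24. M₁ = 3, y₁ ≡ 3 (mod 8). M₂ = 8, y₂ ≡ 2 (mod 3). x = 7×3×3 + 0×8×2 ≡ 15 (mod 24)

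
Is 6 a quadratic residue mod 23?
By Euler's criterion: 6^{11} ≡ 1 (mod 23). Since this equals 1, 6 is a QR.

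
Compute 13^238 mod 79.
Using Fermat: 13^{78} ≡ 1 (mod 79). 238 ≡ 4 (mod 78). So 13^{238} ≡ 13^{4} ≡ 42 (mod 79)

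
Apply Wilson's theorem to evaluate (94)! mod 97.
(96)! = (94)! × (95) × (96) ≡ -1 (mod 97). So (94)! ≡ -1 × [(96)(95)]^(-1) ≡ 48 (mod 97)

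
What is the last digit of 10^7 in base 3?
Using Fermat: 10^{2} ≡ 1 (mod 3). 7 ≡ 1 (mod 2). So 10^{7} ≡ 10^{1} ≡ 1 (mod 3)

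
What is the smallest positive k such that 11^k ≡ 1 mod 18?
Powers of 11 mod 18: 11^1≡11, 11^2≡13, 11^3≡17, 11^4≡7, 11^5≡5, 11^6≡1. Order = 6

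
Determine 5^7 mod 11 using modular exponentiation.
By repeated squaring mod 11: 5^{1}≡5, 5^{2}≡3, 5^{4}≡9. Then 5^{7} = 5^{4+2+1} ≡ 9 × 3 × 5 ≡ 3 mod 11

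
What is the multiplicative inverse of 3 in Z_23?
Since 23 is prime, by Fermat 3^(-1) ≡ 3^{21} ≡ 8 mod 23. Verify: 3 × 8 = 24 ≡ 1 mod 23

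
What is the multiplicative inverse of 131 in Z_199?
Since 199 is prime, by Fermat 131^(-1) ≡ 131^{197} ≡ 79 (mod 199). Verify: 131 × 79 = 10349 ≡ 1 (mod 199)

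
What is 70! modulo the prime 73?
(72)! = (70)! × (71) × (72) ≡ -1 mod 73. So (70)! ≡ -1 × [(72)(71)]^(-1) ≡ 36 mod 73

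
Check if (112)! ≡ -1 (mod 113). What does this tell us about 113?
(112)! mod 113 = 112. Since this equals -1 (mod 113), Wilson confirms 113 is prime.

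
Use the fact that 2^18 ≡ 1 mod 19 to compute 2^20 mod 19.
By Fermat: 2^{18} ≡ 1 mod 19. So 2^{20} = 2^{18} · 2^{2} ≡ 2^{2} ≡ 4 mod 19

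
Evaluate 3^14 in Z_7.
Using Fermat: 3^{6} ≡ 1 mod 7. 14 ≡ 2 mod 6. So 3^{14} ≡ 3^{2} ≡ 2 mod 7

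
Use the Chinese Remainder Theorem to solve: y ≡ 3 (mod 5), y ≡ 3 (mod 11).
M = 5 × 11 = 55. M₁ = 11, y₁ ≡ 1 (mod 5). M₂ = 5, y₂ ≡ 9 (mod 11). y = 3×11×1 + 3×5×9 ≡ 3 (mod 55)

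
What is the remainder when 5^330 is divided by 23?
Using Fermat: 5^{22} ≡ 1 (mod 23). 330 ≡ 0 (mod 22). So 5^{330} ≡ 5^{0} ≡ 1 (mod 23)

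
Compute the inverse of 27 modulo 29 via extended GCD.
Extended GCD: 27(14) + 29(-13) = 1. So 27^(-1) ≡ 14 mod 29. Verify: 27 × 14 = 378 ≡ 1 mod 29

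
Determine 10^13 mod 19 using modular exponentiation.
By repeated squaring mod 19: 10^{1}≡10, 10^{2}≡5, 10^{4}≡6, 10^{8}≡17. Then 10^{13} = 10^{8+4+1} ≡ 17 × 6 × 10 ≡ 13 mod 19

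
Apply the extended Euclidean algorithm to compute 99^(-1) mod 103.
Extended GCD: 99(-26) + 103(25) = 1. So 99^(-1) ≡ -26 ≡ 77 (mod 103). Verify: 99 × 77 = 7623 ≡ 1 (mod 103)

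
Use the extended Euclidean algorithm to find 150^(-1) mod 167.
Extended GCD: 150(-59) + 167(53) = 1. So 150^(-1) ≡ -59 ≡ 108 (mod 167). Verify: 150 × 108 = 16200 ≡ 1 (mod 167)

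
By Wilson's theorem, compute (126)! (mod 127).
By Wilson's theorem, (126)! ≡ -1 ≡ 126 (mod 127)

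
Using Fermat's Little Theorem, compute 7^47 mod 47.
By Fermat: 7^{46} ≡ 1 mod 47. So 7^{47} = 7^{46} · 7^{1} ≡ 7^{1} ≡ 7 mod 47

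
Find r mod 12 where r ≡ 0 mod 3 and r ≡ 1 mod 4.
M = 3 × 4 = 12. M₁ = 4, y₁ ≡ 1 mod 3. M₂ = 3, y₂ ≡ 3 mod 4. r = 0×4×1 + 1×3×3 ≡ 9 mod 12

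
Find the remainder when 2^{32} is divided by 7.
By Fermat: 2^{6} ≡ 1 mod 7. 32 = 5×6 + 2. So 2^{32} ≡ 2^{2} ≡ 4 mod 7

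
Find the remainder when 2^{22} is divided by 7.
By Fermat: 2^{6} ≡ 1 mod 7. 22 = 3×6 + 4. So 2^{22} ≡ 2^{4} ≡ 2 mod 7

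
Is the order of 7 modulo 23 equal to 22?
Powers of 7 mod 23: 7^1≡7, 7^2≡3, 7^3≡21, 7^4≡9, 7^5≡17, 7^6≡4, 7^7≡5, 7^8≡12, 7^9≡15, 7^10≡13, 7^11≡22, 7^12≡16, 7^13≡20, 7^14≡2, 7^15≡14, 7^16≡6, 7^17≡19, 7^18≡18, 7^19≡11, 7^20≡8, 7^21≡10, 7^22≡1. First k with 7^k≡1 is k=22. Yes, ord_23(7) = 22.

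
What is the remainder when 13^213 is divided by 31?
Using Fermat: 13^{30} ≡ 1 mod 31. 213 ≡ 3 mod 30. So 13^{213} ≡ 13^{3} ≡ 27 mod 31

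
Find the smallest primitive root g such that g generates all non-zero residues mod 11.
g = 2. For each prime q|10: 2^{5}≡10, 2^{2}≡4, none ≡ 1, so ord_11(2) = 10 and 2 is a primitive root.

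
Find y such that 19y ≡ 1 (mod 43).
Since 43 is prime, by Fermat 19^(-1) ≡ 19^{41} ≡ 34 (mod 43). Verify: 19 × 34 = 646 ≡ 1 (mod 43)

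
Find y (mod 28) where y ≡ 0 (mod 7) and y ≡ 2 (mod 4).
M = 7 × 4 = 28. M₁ = 4, y₁ ≡ 2 (mod 7). M₂ = 7, y₂ ≡ 3 (mod 4). y = 0×4×2 + 2×7×3 ≡ 14 (mod 28)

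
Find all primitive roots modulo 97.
There are φ(96) = 32 primitive roots mod 97: {5, 7, 10, 13, 14, 15, 17, 21, 23, 26, 29, 37, 38, 39, 40, 41, 56, 57, 58, 59, 60, 68, 71, 74, 76, 80, 82, 83, 84, 87, 90, 92}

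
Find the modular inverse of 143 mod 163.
Since 163 is prime, by Fermat 143^(-1) ≡ 143^{161} ≡ 57 (mod 163). Verify: 143 × 57 = 8151 ≡ 1 (mod 163)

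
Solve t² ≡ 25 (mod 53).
The square roots of 25 mod 53 are 5 and 48. Verify: 5² = 25 ≡ 25 (mod 53)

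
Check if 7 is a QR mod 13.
By Euler's criterion: 7^{6} ≡ 12 (mod 13). Since this equals -1 (≡ 12), 7 is not a QR.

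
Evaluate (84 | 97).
(84/97) = 84^{48} mod 97 = -1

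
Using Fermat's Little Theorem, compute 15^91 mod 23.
By Fermat: 15^{22} ≡ 1 mod 23. 91 = 4×22 + 3. So 15^{91} ≡ 15^{3} ≡ 17 mod 23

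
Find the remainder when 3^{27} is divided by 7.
By Fermat: 3^{6} ≡ 1 (mod 7). 27 = 4×6 + 3. So 3^{27} ≡ 3^{3} ≡ 6 (mod 7)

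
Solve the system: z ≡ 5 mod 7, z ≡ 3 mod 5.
M = 7 × 5 = 35. M₁ = 5, y₁ ≡ 3 mod 7. M₂ = 7, y₂ ≡ 3 mod 5. z = 5×5×3 + 3×7×3 ≡ 33 mod 35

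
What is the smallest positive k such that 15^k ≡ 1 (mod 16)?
Powers of 15 mod 16: 15^1≡15, 15^2≡1. ord_16(15) = 2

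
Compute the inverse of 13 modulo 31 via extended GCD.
Extended GCD: 13(12) + 31(-5) = 1. So 13^(-1) ≡ 12 (mod 31). Verify: 13 × 12 = 156 ≡ 1 (mod 31)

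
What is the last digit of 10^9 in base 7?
Using Fermat: 10^{6} ≡ 1 mod 7. 9 ≡ 3 mod 6. So 10^{9} ≡ 10^{3} ≡ 6 mod 7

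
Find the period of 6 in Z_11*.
Powers of 6 mod 11: 6^1≡6, 6^2≡3, 6^3≡7, 6^4≡9, 6^5≡10, 6^6≡5, 6^7≡8, 6^8≡4, 6^9≡2, 6^10≡1. Order = 10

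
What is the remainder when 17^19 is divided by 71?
By repeated squaring (mod 71): 17^{1}≡17, 17^{2}≡5, 17^{4}≡25, 17^{8}≡57, 17^{16}≡54. Then 17^{19} = 17^{16+2+1} ≡ 54 × 5 × 17 ≡ 46 (mod 71)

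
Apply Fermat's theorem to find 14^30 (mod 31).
By Fermat's Little Theorem, 14^{30} ≡ 1 (mod 31) since 31 is prime and gcd(14, 31) = 1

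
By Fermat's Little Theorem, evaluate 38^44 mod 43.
By Fermat: 38^{42} ≡ 1 mod 43. So 38^{44} = 38^{42} · 38^{2} ≡ 38^{2} ≡ 25 mod 43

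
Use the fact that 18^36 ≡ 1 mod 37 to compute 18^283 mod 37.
By Fermat: 18^{36} ≡ 1 mod 37. 283 ≡ 31 mod 36. So 18^{283} ≡ 18^{31} ≡ 5 mod 37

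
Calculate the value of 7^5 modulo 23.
By repeated squaring mod 23: 7^{1}≡7, 7^{2}≡3, 7^{4}≡9. Then 7^{5} = 7^{4+1} ≡ 9 × 7 ≡ 17 mod 23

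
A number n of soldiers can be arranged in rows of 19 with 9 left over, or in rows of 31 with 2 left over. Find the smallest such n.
M = 19 × 31 = 589. M₁ = 31, y₁ ≡ 8 mod 19. M₂ = 19, y₂ ≡ 18 mod 31. n = 9×31×8 + 2×19×18 ≡ 560 mod 589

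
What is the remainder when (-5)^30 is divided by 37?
By repeated squaring (mod 37): (-5)^{1}≡32, (-5)^{2}≡25, (-5)^{4}≡33, (-5)^{8}≡16, (-5)^{16}≡34. Then (-5)^{30} = (-5)^{16+8+4+2} ≡ 34 × 16 × 33 × 25 ≡ 27 (mod 37)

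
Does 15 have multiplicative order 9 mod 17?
Powers of 15 mod 17: 15^1≡15, 15^2≡4, 15^3≡9, 15^4≡16, 15^5≡2, 15^6≡13, 15^7≡8, 15^8≡1. Already 15^8≡1, so the order is 8 < 9. No, the actual order is 8.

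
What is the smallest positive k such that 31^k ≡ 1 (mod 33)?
Powers of 31 mod 33: 31^1≡31, 31^2≡4, 31^3≡25, 31^4≡16, 31^5≡1. Order = 5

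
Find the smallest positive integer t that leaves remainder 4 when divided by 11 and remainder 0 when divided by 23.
M = 11 × 23 = 253. M₁ = 23, y₁ ≡ 1 (mod 11). M₂ = 11, y₂ ≡ 21 (mod 23). t = 4×23×1 + 0×11×21 ≡ 92 (mod 253)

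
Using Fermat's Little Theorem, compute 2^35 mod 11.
By Fermat: 2^{10} ≡ 1 mod 11. 35 = 3×10 + 5. So 2^{35} ≡ 2^{5} ≡ 10 mod 11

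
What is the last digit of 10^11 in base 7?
Using Fermat: 10^{6} ≡ 1 mod 7. 11 ≡ 5 mod 6. So 10^{11} ≡ 10^{5} ≡ 5 mod 7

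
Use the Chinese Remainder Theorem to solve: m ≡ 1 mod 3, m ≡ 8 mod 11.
M = 3 × 11 = 33. M₁ = 11, y₁ ≡ 2 mod 3. M₂ = 3, y₂ ≡ 4 mod 11. m = 1×11×2 + 8×3×4 ≡ 19 mod 33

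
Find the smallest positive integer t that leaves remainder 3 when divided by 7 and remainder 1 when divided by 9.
M = 7 × 9 = 63. M₁ = 9, y₁ ≡ 4 (mod 7). M₂ = 7, y₂ ≡ 4 (mod 9). t = 3×9×4 + 1×7×4 ≡ 10 (mod 63)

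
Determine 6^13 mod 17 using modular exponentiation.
By repeated squaring mod 17: 6^{1}≡6, 6^{2}≡2, 6^{4}≡4, 6^{8}≡16. Then 6^{13} = 6^{8+4+1} ≡ 16 × 4 × 6 ≡ 10 mod 17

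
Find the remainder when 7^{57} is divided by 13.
By Fermat: 7^{12} ≡ 1 mod 13. 57 = 4×12 + 9. So 7^{57} ≡ 7^{9} ≡ 8 mod 13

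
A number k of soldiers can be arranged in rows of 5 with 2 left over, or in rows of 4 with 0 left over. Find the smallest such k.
M = 5 × 4 = 20. M₁ = 4, y₁ ≡ 4 mod 5. M₂ = 5, y₂ ≡ 1 mod 4. k = 2×4×4 + 0×5×1 ≡ 12 mod 20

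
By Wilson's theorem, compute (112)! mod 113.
By Wilson's theorem, (112)! ≡ -1 ≡ 112 mod 113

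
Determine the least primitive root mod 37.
g = 2. For each prime q|36: 2^{18}≡36, 2^{12}≡26, none ≡ 1, so ord_37(2) = 36 and 2 is a primitive root.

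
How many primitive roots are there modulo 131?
Number of primitive roots mod 131 = φ(p-1) = φ(130) = 48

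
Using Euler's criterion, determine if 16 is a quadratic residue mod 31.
By Euler's criterion: 16^{15} ≡ 1 mod 31. Since this equals 1, 16 is a QR.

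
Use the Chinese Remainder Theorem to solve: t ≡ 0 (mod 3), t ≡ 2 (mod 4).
M = 3 × 4 = 12. M₁ = 4, y₁ ≡ 1 (mod 3). M₂ = 3, y₂ ≡ 3 (mod 4). t = 0×4×1 + 2×3×3 ≡ 6 (mod 12)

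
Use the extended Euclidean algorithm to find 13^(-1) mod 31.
Extended GCD: 13(12) + 31(-5) = 1. So 13^(-1) ≡ 12 mod 31. Verify: 13 × 12 = 156 ≡ 1 mod 31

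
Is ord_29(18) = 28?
Powers of 18 mod 29: 18^1≡18, 18^2≡5, 18^3≡3, 18^4≡25, 18^5≡15, 18^6≡9, 18^7≡17, 18^8≡16, 18^9≡27, 18^10≡22, 18^11≡19, 18^12≡23, 18^13≡8, 18^14≡28, 18^15≡11, 18^16≡24, 18^17≡26, 18^18≡4, 18^19≡14, 18^20≡20, 18^21≡12, 18^22≡13, 18^23≡2, 18^24≡7, 18^25≡10, 18^26≡6, 18^27≡21, 18^28≡1. First k with 18^k≡1 is k=28. Yes, ord_29(18) = 28.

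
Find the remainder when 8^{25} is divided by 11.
By Fermat: 8^{10} ≡ 1 mod 11. 25 = 2×10 + 5. So 8^{25} ≡ 8^{5} ≡ 10 mod 11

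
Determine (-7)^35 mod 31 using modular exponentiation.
Using Fermat: (-7)^{30} ≡ 1 (mod 31). 35 ≡ 5 (mod 30). So (-7)^{35} ≡ (-7)^{5} ≡ 26 (mod 31)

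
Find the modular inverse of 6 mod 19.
Since 19 is prime, by Fermat 6^(-1) ≡ 6^{17} ≡ 16 (mod 19). Verify: 6 × 16 = 96 ≡ 1 (mod 19)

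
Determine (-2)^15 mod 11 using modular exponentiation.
Using Fermat: (-2)^{10} ≡ 1 (mod 11). 15 ≡ 5 (mod 10). So (-2)^{15} ≡ (-2)^{5} ≡ 1 (mod 11)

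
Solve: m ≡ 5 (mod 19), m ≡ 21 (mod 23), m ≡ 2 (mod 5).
M = 19 × 23 × 5 = 2185. M₁ = 115, y₁ ≡ 1 (mod 19). M₂ = 95, y₂ ≡ 8 (mod 23). M₃ = 437, y₃ ≡ 3 (mod 5). m = 5×115×1 + 21×95×8 + 2×437×3 ≡ 1677 (mod 2185)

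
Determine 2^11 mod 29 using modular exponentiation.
By repeated squaring mod 29: 2^{1}≡2, 2^{2}≡4, 2^{4}≡16, 2^{8}≡24. Then 2^{11} = 2^{8+2+1} ≡ 24 × 4 × 2 ≡ 18 mod 29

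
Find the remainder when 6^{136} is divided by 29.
By Fermat: 6^{28} ≡ 1 (mod 29). 136 = 4×28 + 24. So 6^{136} ≡ 6^{24} ≡ 16 (mod 29)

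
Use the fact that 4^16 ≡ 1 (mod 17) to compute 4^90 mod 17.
By Fermat: 4^{16} ≡ 1 (mod 17). 90 = 5×16 + 10. So 4^{90} ≡ 4^{10} ≡ 16 (mod 17)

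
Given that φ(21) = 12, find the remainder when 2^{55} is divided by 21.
By Euler: 2^{12} ≡ 1 mod 21 since gcd(2, 21) = 1. 55 = 4×12 + 7. So 2^{55} ≡ 2^{7} ≡ 2 mod 21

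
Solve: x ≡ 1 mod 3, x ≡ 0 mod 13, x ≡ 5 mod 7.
M = 3 × 13 × 7 = 273. M₁ = 91, y₁ ≡ 1 mod 3. M₂ = 21, y₂ ≡ 5 mod 13. M₃ = 39, y₃ ≡ 2 mod 7. x = 1×91×1 + 0×21×5 + 5×39×2 ≡ 208 mod 273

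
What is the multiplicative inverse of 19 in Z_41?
Since 41 is prime, by Fermat 19^(-1) ≡ 19^{39} ≡ 13 (mod 41). Verify: 19 × 13 = 247 ≡ 1 (mod 41)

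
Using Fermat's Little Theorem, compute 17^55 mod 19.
By Fermat: 17^{18} ≡ 1 (mod 19). 55 = 3×18 + 1. So 17^{55} ≡ 17^{1} ≡ 17 (mod 19)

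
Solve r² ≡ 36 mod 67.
The square roots of 36 mod 67 are 6 and 61. Verify: 6² = 36 ≡ 36 mod 67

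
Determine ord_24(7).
Powers of 7 mod 24: 7^1≡7, 7^2≡1. ord_24(7) = 2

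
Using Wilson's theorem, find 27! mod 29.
(28)! = (27)! × (28) ≡ -1 mod 29. So (27)! ≡ -1 × (28)^(-1) ≡ (-1)×(-1) = 1 mod 29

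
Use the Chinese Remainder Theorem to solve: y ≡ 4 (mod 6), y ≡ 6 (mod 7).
M = 6 × 7 = 42. M₁ = 7, y₁ ≡ 1 (mod 6). M₂ = 6, y₂ ≡ 6 (mod 7). y = 4×7×1 + 6×6×6 ≡ 34 (mod 42)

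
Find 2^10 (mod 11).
Using Fermat: 2^{10} ≡ 1 (mod 11). 10 ≡ 0 (mod 10). So 2^{10} ≡ 2^{0} ≡ 1 (mod 11)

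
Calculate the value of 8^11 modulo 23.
By repeated squaring (mod 23): 8^{1}≡8, 8^{2}≡18, 8^{4}≡2, 8^{8}≡4. Then 8^{11} = 8^{8+2+1} ≡ 4 × 18 × 8 ≡ 1 (mod 23)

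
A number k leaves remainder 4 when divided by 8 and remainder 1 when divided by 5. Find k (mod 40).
M = 8 × 5 = 40. M₁ = 5, y₁ ≡ 5 (mod 8). M₂ = 8, y₂ ≡ 2 (mod 5). k = 4×5×5 + 1×8×2 ≡ 36 (mod 40)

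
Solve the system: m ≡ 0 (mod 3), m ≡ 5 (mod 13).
M = 3 × 13 = 39. M₁ = 13, y₁ ≡ 1 (mod 3). M₂ = 3, y₂ ≡ 9 (mod 13). m = 0×13×1 + 5×3×9 ≡ 18 (mod 39)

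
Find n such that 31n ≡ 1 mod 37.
Since 37 is prime, by Fermat 31^(-1) ≡ 31^{35} ≡ 6 mod 37. Verify: 31 × 6 = 186 ≡ 1 mod 37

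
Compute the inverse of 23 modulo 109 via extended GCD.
Extended GCD: 23(19) + 109(-4) = 1. So 23^(-1) ≡ 19 mod 109. Verify: 23 × 19 = 437 ≡ 1 mod 109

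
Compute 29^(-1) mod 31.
Since 31 is prime, by Fermat 29^(-1) ≡ 29^{29} ≡ 15 mod 31. Verify: 29 × 15 = 435 ≡ 1 mod 31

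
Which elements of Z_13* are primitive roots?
There are φ(12) = 4 primitive roots mod 13: {2, 6, 7, 11}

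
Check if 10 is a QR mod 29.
By Euler's criterion: 10^{14} ≡ 28 (mod 29). Since this equals -1 (≡ 28), 10 is not a QR.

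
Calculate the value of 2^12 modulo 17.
By repeated squaring mod 17: 2^{1}≡2, 2^{2}≡4, 2^{4}≡16, 2^{8}≡1. Then 2^{12} = 2^{8+4} ≡ 1 × 16 ≡ 16 mod 17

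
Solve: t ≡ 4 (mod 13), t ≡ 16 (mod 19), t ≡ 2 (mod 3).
M = 13 × 19 × 3 = 741. M₁ = 57, y₁ ≡ 8 (mod 13). M₂ = 39, y₂ ≡ 1 (mod 19). M₃ = 247, y₃ ≡ 1 (mod 3). t = 4×57×8 + 16×39×1 + 2×247×1 ≡ 719 (mod 741)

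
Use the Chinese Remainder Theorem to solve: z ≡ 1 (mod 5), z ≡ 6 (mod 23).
M = 5 × 23 = 115. M₁ = 23, y₁ ≡ 2 (mod 5). M₂ = 5, y₂ ≡ 14 (mod 23). z = 1×23×2 + 6×5×14 ≡ 6 (mod 115)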